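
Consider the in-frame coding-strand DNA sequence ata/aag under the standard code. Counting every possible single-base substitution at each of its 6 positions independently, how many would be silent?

Codon 1 (ATA, Ile): 2 synonymous substitutions.
Codon 2 (AAG, Lys): 1 synonymous substitution.
Total: 2 + 1 = 3.

3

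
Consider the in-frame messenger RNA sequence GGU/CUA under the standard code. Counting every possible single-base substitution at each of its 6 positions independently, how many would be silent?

Codon 1 (GGU, Gly): 3 synonymous substitutions.
Codon 2 (CUA, Leu): 4 synonymous substitutions.
Total: 3 + 4 = 7.

7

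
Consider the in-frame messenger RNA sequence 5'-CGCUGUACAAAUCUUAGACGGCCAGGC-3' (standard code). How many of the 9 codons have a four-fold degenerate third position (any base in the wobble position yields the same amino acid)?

Codon 1 CGC (Arg): third position 4-fold.
Codon 2 UGU (Cys): third position 2-fold.
Codon 3 ACA (Thr): third position 4-fold.
Codon 4 AAU (Asn): third position 2-fold.
Codon 5 CUU (Leu): third position 4-fold.
Codon 6 AGA (Arg): third position 2-fold.
Codon 7 CGG (Arg): third position 4-fold.
Codon 8 CCA (Pro): third position 4-fold.
Codon 9 GGC (Gly): third position 4-fold.
Four-fold degenerate third positions: 6.

6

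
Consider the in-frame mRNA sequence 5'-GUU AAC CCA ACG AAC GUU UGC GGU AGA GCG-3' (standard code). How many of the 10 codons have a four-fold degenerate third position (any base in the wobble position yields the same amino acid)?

Codon 1 GUU (Val): third position 4-fold.
Codon 2 AAC (Asn): third position 2-fold.
Codon 3 CCA (Pro): third position 4-fold.
Codon 4 ACG (Thr): third position 4-fold.
Codon 5 AAC (Asn): third position 2-fold.
Codon 6 GUU (Val): third position 4-fold.
Codon 7 UGC (Cys): third position 2-fold.
Codon 8 GGU (Gly): third position 4-fold.
Codon 9 AGA (Arg): third position 2-fold.
Codon 10 GCG (Ala): third position 4-fold.
Four-fold degenerate third positions: 6.

6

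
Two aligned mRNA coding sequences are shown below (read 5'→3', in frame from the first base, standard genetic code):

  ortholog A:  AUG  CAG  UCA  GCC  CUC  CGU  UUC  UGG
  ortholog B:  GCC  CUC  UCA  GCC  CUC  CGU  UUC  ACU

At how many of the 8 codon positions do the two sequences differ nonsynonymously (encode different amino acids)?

3

Codon 1: AUG Met / GCC Ala — nonsynonymous.
Codon 2: CAG Gln / CUC Leu — nonsynonymous.
Codon 3: UCA Ser / UCA Ser — identical.
Codon 4: GCC Ala / GCC Ala — identical.
Codon 5: CUC Leu / CUC Leu — identical.
Codon 6: CGU Arg / CGU Arg — identical.
Codon 7: UUC Phe / UUC Phe — identical.
Codon 8: UGG Trp / ACU Thr — nonsynonymous.
Nonsynonymous differences: 3.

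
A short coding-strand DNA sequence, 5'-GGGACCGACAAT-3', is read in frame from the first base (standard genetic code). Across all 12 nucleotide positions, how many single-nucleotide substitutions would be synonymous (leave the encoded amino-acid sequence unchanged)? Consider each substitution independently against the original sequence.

Codon 1 (GGG, Gly): 3 synonymous substitutions.
Codon 2 (ACC, Thr): 3 synonymous substitutions.
Codon 3 (GAC, Asp): 1 synonymous substitution.
Codon 4 (AAT, Asn): 1 synonymous substitution.
Total: 3 + 3 + 1 + 1 = 8.

8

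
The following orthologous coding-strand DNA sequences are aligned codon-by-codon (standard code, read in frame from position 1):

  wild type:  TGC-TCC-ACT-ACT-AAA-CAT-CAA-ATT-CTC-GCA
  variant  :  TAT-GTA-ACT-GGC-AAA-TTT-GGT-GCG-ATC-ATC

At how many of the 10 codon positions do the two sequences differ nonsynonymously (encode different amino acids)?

8

Codon 1: TGC Cys / TAT Tyr — nonsynonymous.
Codon 2: TCC Ser / GTA Val — nonsynonymous.
Codon 3: ACT Thr / ACT Thr — identical.
Codon 4: ACT Thr / GGC Gly — nonsynonymous.
Codon 5: AAA Lys / AAA Lys — identical.
Codon 6: CAT His / TTT Phe — nonsynonymous.
Codon 7: CAA Gln / GGT Gly — nonsynonymous.
Codon 8: ATT Ile / GCG Ala — nonsynonymous.
Codon 9: CTC Leu / ATC Ile — nonsynonymous.
Codon 10: GCA Ala / ATC Ile — nonsynonymous.
Nonsynonymous differences: 8.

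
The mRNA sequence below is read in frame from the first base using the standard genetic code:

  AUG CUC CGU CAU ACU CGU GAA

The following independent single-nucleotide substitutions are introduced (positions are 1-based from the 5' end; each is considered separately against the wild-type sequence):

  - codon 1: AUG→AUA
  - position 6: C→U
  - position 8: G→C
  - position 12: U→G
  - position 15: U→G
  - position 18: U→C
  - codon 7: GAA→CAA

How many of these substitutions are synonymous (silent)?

Codon 1: AUG (Met) → AUA (Ile) — missense.
Codon 2: CUC (Leu) → CUU (Leu) — synonymous.
Codon 3: CGU (Arg) → CCU (Pro) — missense.
Codon 4: CAU (His) → CAG (Gln) — missense.
Codon 5: ACU (Thr) → ACG (Thr) — synonymous.
Codon 6: CGU (Arg) → CGC (Arg) — synonymous.
Codon 7: GAA (Glu) → CAA (Gln) — missense.
Synonymous: 3 of 7.

3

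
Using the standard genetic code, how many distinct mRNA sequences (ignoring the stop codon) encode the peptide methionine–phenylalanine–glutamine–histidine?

8

Met: 1 codon.
Phe: 2 codons.
Gln: 2 codons.
His: 2 codons.
1 × 2 × 2 × 2 = 8.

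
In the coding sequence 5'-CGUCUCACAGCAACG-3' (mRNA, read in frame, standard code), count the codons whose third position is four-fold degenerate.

5

Codon 1 CGU (Arg): third position 4-fold.
Codon 2 CUC (Leu): third position 4-fold.
Codon 3 ACA (Thr): third position 4-fold.
Codon 4 GCA (Ala): third position 4-fold.
Codon 5 ACG (Thr): third position 4-fold.
Four-fold degenerate third positions: 5.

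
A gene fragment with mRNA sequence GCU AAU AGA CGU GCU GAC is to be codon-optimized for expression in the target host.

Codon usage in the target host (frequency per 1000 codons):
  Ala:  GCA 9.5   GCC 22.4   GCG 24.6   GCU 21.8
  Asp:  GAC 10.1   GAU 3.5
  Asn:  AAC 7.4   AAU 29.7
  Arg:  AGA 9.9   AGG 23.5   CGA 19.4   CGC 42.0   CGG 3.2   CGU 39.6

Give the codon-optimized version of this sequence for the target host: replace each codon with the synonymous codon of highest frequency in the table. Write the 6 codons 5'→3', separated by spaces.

Codon 1 (Ala): best is GCG at 24.6.
Codon 2 (Asn): best is AAU at 29.7.
Codon 3 (Arg): best is CGC at 42.0.
Codon 4 (Arg): best is CGC at 42.0.
Codon 5 (Ala): best is GCG at 24.6.
Codon 6 (Asp): best is GAC at 10.1.

GCG AAU CGC CGC GCG GAC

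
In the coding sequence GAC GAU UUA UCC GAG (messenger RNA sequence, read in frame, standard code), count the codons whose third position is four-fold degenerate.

1

Codon 1 GAC (Asp): third position 2-fold.
Codon 2 GAU (Asp): third position 2-fold.
Codon 3 UUA (Leu): third position 2-fold.
Codon 4 UCC (Ser): third position 4-fold.
Codon 5 GAG (Glu): third position 2-fold.
Four-fold degenerate third positions: 1.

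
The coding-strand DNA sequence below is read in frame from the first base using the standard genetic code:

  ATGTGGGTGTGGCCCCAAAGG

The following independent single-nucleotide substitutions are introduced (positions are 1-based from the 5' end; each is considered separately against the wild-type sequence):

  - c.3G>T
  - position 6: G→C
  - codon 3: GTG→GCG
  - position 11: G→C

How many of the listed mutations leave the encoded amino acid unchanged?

0

Codon 1: ATG (Met) → ATT (Ile) — missense.
Codon 2: TGG (Trp) → TGC (Cys) — missense.
Codon 3: GTG (Val) → GCG (Ala) — missense.
Codon 4: TGG (Trp) → TCG (Ser) — missense.
Synonymous: 0 of 4.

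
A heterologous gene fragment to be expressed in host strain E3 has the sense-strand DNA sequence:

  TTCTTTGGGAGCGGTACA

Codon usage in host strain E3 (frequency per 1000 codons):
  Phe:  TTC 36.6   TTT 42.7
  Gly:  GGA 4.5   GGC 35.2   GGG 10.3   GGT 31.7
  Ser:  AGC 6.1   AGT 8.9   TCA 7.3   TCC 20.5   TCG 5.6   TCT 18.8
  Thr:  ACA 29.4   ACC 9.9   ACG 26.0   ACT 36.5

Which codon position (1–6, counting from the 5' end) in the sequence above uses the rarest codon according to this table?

4

Codon 1 TTC (Phe): 36.6 per 1000.
Codon 2 TTT (Phe): 42.7 per 1000.
Codon 3 GGG (Gly): 10.3 per 1000.
Codon 4 AGC (Ser): 6.1 per 1000.
Codon 5 GGT (Gly): 31.7 per 1000.
Codon 6 ACA (Thr): 29.4 per 1000.
Lowest frequency is 6.1 at codon 4.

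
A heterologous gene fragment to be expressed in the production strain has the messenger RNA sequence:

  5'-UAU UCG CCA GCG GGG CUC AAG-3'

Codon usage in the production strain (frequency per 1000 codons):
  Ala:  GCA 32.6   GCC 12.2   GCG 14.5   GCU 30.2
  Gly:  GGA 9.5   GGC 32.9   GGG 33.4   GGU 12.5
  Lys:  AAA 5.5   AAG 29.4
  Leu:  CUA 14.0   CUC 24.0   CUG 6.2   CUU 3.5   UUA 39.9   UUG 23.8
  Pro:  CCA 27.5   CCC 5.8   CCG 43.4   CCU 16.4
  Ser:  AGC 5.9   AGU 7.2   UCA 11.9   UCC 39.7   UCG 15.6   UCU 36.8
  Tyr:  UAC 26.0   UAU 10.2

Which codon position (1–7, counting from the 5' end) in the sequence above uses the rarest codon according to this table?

Codon 1 UAU (Tyr): 10.2 per 1000.
Codon 2 UCG (Ser): 15.6 per 1000.
Codon 3 CCA (Pro): 27.5 per 1000.
Codon 4 GCG (Ala): 14.5 per 1000.
Codon 5 GGG (Gly): 33.4 per 1000.
Codon 6 CUC (Leu): 24.0 per 1000.
Codon 7 AAG (Lys): 29.4 per 1000.
Lowest frequency is 10.2 at codon 1.

1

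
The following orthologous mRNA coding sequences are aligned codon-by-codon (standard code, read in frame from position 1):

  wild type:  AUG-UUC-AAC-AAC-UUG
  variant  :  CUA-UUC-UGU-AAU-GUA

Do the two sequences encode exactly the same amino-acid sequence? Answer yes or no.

no

Codon 1: AUG Met / CUA Leu — nonsynonymous.
Codon 2: UUC Phe / UUC Phe — identical.
Codon 3: AAC Asn / UGU Cys — nonsynonymous.
Codon 4: AAC Asn / AAU Asn — synonymous.
Codon 5: UUG Leu / GUA Val — nonsynonymous.
Nonsynonymous differences: 3 → different protein.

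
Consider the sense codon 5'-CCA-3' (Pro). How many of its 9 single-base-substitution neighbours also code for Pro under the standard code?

Position 1: none → 0 synonymous.
Position 2: none → 0 synonymous.
Position 3: CCU, CCC, CCG → 3 synonymous.
Total: 0 + 0 + 3 = 3.

3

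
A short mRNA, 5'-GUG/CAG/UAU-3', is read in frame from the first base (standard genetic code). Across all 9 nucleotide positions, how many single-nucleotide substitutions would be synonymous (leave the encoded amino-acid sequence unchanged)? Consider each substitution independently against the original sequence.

5

Codon 1 (GUG, Val): 3 synonymous substitutions.
Codon 2 (CAG, Gln): 1 synonymous substitution.
Codon 3 (UAU, Tyr): 1 synonymous substitution.
Total: 3 + 1 + 1 = 5.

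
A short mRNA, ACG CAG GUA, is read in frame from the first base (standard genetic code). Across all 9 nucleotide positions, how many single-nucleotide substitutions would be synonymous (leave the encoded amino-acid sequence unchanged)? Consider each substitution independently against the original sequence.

7

Codon 1 (ACG, Thr): 3 synonymous substitutions.
Codon 2 (CAG, Gln): 1 synonymous substitution.
Codon 3 (GUA, Val): 3 synonymous substitutions.
Total: 3 + 1 + 3 = 7.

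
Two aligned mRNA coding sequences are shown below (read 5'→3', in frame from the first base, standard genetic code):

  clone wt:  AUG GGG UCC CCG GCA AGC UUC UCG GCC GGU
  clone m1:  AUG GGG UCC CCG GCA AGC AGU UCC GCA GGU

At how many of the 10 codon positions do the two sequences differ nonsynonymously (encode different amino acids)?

Codon 1: AUG Met / AUG Met — identical.
Codon 2: GGG Gly / GGG Gly — identical.
Codon 3: UCC Ser / UCC Ser — identical.
Codon 4: CCG Pro / CCG Pro — identical.
Codon 5: GCA Ala / GCA Ala — identical.
Codon 6: AGC Ser / AGC Ser — identical.
Codon 7: UUC Phe / AGU Ser — nonsynonymous.
Codon 8: UCG Ser / UCC Ser — synonymous.
Codon 9: GCC Ala / GCA Ala — synonymous.
Codon 10: GGU Gly / GGU Gly — identical.
Nonsynonymous differences: 1.

1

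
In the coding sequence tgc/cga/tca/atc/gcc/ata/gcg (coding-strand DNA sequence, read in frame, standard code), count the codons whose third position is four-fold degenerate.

4

Codon 1 TGC (Cys): third position 2-fold.
Codon 2 CGA (Arg): third position 4-fold.
Codon 3 TCA (Ser): third position 4-fold.
Codon 4 ATC (Ile): third position 3-fold.
Codon 5 GCC (Ala): third position 4-fold.
Codon 6 ATA (Ile): third position 3-fold.
Codon 7 GCG (Ala): third position 4-fold.
Four-fold degenerate third positions: 4.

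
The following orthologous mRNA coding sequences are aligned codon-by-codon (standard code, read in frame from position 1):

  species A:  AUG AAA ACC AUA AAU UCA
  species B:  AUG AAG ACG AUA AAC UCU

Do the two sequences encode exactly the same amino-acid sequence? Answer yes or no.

Codon 1: AUG Met / AUG Met — identical.
Codon 2: AAA Lys / AAG Lys — synonymous.
Codon 3: ACC Thr / ACG Thr — synonymous.
Codon 4: AUA Ile / AUA Ile — identical.
Codon 5: AAU Asn / AAC Asn — synonymous.
Codon 6: UCA Ser / UCU Ser — synonymous.
Nonsynonymous differences: 0 → same protein.

yes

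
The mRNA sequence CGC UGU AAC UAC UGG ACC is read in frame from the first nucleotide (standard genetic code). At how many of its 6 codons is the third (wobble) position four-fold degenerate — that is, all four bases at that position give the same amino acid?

2

Codon 1 CGC (Arg): third position 4-fold.
Codon 2 UGU (Cys): third position 2-fold.
Codon 3 AAC (Asn): third position 2-fold.
Codon 4 UAC (Tyr): third position 2-fold.
Codon 5 UGG (Trp): third position 1-fold.
Codon 6 ACC (Thr): third position 4-fold.
Four-fold degenerate third positions: 2.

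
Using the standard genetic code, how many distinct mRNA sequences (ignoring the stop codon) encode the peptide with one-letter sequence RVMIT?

Arg: 6 codons.
Val: 4 codons.
Met: 1 codon.
Ile: 3 codons.
Thr: 4 codons.
6 × 4 × 1 × 3 × 4 = 288.

288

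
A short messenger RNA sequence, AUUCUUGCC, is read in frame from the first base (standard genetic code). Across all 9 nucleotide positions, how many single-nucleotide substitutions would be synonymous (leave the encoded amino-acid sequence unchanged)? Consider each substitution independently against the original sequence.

Codon 1 (AUU, Ile): 2 synonymous substitutions.
Codon 2 (CUU, Leu): 3 synonymous substitutions.
Codon 3 (GCC, Ala): 3 synonymous substitutions.
Total: 2 + 3 + 3 = 8.

8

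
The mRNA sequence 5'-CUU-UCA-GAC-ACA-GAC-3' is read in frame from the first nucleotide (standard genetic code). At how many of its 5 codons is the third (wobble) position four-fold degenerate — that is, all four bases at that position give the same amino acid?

Codon 1 CUU (Leu): third position 4-fold.
Codon 2 UCA (Ser): third position 4-fold.
Codon 3 GAC (Asp): third position 2-fold.
Codon 4 ACA (Thr): third position 4-fold.
Codon 5 GAC (Asp): third position 2-fold.
Four-fold degenerate third positions: 3.

3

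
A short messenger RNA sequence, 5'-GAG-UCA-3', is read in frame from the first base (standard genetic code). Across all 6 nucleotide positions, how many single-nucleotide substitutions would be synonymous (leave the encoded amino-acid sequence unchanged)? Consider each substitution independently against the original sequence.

Codon 1 (GAG, Glu): 1 synonymous substitution.
Codon 2 (UCA, Ser): 3 synonymous substitutions.
Total: 1 + 3 = 4.

4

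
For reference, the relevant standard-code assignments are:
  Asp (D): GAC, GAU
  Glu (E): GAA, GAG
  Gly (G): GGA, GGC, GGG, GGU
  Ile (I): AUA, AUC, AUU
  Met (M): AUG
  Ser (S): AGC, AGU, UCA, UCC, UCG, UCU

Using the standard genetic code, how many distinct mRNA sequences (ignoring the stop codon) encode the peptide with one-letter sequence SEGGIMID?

Ser: 6 codons.
Glu: 2 codons.
Gly: 4 codons.
Gly: 4 codons.
Ile: 3 codons.
Met: 1 codon.
Ile: 3 codons.
Asp: 2 codons.
6 × 2 × 4 × 4 × 3 × 1 × 3 × 2 = 3456.

3456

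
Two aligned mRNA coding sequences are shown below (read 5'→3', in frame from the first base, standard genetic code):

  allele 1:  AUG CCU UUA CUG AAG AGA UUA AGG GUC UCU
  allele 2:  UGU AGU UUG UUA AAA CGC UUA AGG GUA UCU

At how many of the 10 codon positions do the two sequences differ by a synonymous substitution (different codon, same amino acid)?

5

Codon 1: AUG Met / UGU Cys — nonsynonymous.
Codon 2: CCU Pro / AGU Ser — nonsynonymous.
Codon 3: UUA Leu / UUG Leu — synonymous.
Codon 4: CUG Leu / UUA Leu — synonymous.
Codon 5: AAG Lys / AAA Lys — synonymous.
Codon 6: AGA Arg / CGC Arg — synonymous.
Codon 7: UUA Leu / UUA Leu — identical.
Codon 8: AGG Arg / AGG Arg — identical.
Codon 9: GUC Val / GUA Val — synonymous.
Codon 10: UCU Ser / UCU Ser — identical.
Synonymous differences: 5.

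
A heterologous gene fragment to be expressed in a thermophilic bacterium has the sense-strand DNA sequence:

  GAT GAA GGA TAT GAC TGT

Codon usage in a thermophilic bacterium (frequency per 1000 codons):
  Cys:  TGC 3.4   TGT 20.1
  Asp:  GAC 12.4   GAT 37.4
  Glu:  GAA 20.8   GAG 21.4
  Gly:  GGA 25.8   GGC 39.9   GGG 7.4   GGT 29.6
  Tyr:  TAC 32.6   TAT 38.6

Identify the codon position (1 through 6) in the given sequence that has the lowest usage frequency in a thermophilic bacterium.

5

Codon 1 GAT (Asp): 37.4 per 1000.
Codon 2 GAA (Glu): 20.8 per 1000.
Codon 3 GGA (Gly): 25.8 per 1000.
Codon 4 TAT (Tyr): 38.6 per 1000.
Codon 5 GAC (Asp): 12.4 per 1000.
Codon 6 TGT (Cys): 20.1 per 1000.
Lowest frequency is 12.4 at codon 5.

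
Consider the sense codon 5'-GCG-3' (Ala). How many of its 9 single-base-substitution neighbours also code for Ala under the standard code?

Position 1: none → 0 synonymous.
Position 2: none → 0 synonymous.
Position 3: GCT, GCC, GCA → 3 synonymous.
Total: 0 + 0 + 3 = 3.

3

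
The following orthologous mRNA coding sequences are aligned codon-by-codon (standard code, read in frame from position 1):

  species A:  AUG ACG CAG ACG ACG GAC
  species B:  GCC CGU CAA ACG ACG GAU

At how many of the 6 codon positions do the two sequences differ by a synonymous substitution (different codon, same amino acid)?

Codon 1: AUG Met / GCC Ala — nonsynonymous.
Codon 2: ACG Thr / CGU Arg — nonsynonymous.
Codon 3: CAG Gln / CAA Gln — synonymous.
Codon 4: ACG Thr / ACG Thr — identical.
Codon 5: ACG Thr / ACG Thr — identical.
Codon 6: GAC Asp / GAU Asp — synonymous.
Synonymous differences: 2.

2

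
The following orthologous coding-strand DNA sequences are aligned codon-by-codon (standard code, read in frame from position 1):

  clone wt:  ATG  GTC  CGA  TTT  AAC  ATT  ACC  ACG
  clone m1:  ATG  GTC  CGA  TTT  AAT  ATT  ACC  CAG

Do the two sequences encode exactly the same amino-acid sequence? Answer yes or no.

no

Codon 1: ATG Met / ATG Met — identical.
Codon 2: GTC Val / GTC Val — identical.
Codon 3: CGA Arg / CGA Arg — identical.
Codon 4: TTT Phe / TTT Phe — identical.
Codon 5: AAC Asn / AAT Asn — synonymous.
Codon 6: ATT Ile / ATT Ile — identical.
Codon 7: ACC Thr / ACC Thr — identical.
Codon 8: ACG Thr / CAG Gln — nonsynonymous.
Nonsynonymous differences: 1 → different protein.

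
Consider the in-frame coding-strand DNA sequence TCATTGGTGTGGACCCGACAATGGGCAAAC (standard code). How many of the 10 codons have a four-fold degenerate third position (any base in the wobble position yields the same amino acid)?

Codon 1 TCA (Ser): third position 4-fold.
Codon 2 TTG (Leu): third position 2-fold.
Codon 3 GTG (Val): third position 4-fold.
Codon 4 TGG (Trp): third position 1-fold.
Codon 5 ACC (Thr): third position 4-fold.
Codon 6 CGA (Arg): third position 4-fold.
Codon 7 CAA (Gln): third position 2-fold.
Codon 8 TGG (Trp): third position 1-fold.
Codon 9 GCA (Ala): third position 4-fold.
Codon 10 AAC (Asn): third position 2-fold.
Four-fold degenerate third positions: 5.

5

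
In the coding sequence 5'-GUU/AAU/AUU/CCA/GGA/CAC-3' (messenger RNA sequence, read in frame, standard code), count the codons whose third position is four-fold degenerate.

Codon 1 GUU (Val): third position 4-fold.
Codon 2 AAU (Asn): third position 2-fold.
Codon 3 AUU (Ile): third position 3-fold.
Codon 4 CCA (Pro): third position 4-fold.
Codon 5 GGA (Gly): third position 4-fold.
Codon 6 CAC (His): third position 2-fold.
Four-fold degenerate third positions: 3.

3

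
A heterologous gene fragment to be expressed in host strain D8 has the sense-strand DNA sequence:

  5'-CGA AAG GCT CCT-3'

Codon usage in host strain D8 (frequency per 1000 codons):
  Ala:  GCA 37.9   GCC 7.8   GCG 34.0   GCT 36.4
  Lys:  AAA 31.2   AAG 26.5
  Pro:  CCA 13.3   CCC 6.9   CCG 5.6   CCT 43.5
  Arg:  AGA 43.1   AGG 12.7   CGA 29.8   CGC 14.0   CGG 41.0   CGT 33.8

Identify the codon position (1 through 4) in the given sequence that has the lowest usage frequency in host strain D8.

2

Codon 1 CGA (Arg): 29.8 per 1000.
Codon 2 AAG (Lys): 26.5 per 1000.
Codon 3 GCT (Ala): 36.4 per 1000.
Codon 4 CCT (Pro): 43.5 per 1000.
Lowest frequency is 26.5 at codon 2.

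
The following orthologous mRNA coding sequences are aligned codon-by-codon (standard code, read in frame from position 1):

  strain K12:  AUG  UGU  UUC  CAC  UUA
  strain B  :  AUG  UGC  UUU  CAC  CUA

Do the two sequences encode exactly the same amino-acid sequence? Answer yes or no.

yes

Codon 1: AUG Met / AUG Met — identical.
Codon 2: UGU Cys / UGC Cys — synonymous.
Codon 3: UUC Phe / UUU Phe — synonymous.
Codon 4: CAC His / CAC His — identical.
Codon 5: UUA Leu / CUA Leu — synonymous.
Nonsynonymous differences: 0 → same protein.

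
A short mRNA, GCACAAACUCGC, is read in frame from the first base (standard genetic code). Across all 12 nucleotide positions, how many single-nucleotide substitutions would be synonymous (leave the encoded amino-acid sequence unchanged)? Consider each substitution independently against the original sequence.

10

Codon 1 (GCA, Ala): 3 synonymous substitutions.
Codon 2 (CAA, Gln): 1 synonymous substitution.
Codon 3 (ACU, Thr): 3 synonymous substitutions.
Codon 4 (CGC, Arg): 3 synonymous substitutions.
Total: 3 + 1 + 3 + 3 = 10.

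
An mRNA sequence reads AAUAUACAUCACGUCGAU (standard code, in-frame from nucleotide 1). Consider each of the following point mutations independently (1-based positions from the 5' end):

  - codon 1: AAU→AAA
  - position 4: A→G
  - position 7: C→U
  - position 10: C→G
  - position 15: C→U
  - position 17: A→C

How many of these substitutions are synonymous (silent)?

1

Codon 1: AAU (Asn) → AAA (Lys) — missense.
Codon 2: AUA (Ile) → GUA (Val) — missense.
Codon 3: CAU (His) → UAU (Tyr) — missense.
Codon 4: CAC (His) → GAC (Asp) — missense.
Codon 5: GUC (Val) → GUU (Val) — synonymous.
Codon 6: GAU (Asp) → GCU (Ala) — missense.
Synonymous: 1 of 6.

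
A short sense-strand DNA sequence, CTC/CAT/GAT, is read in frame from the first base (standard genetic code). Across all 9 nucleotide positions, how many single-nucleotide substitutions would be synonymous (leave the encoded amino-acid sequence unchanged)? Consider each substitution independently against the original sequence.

5

Codon 1 (CTC, Leu): 3 synonymous substitutions.
Codon 2 (CAT, His): 1 synonymous substitution.
Codon 3 (GAT, Asp): 1 synonymous substitution.
Total: 3 + 1 + 1 = 5.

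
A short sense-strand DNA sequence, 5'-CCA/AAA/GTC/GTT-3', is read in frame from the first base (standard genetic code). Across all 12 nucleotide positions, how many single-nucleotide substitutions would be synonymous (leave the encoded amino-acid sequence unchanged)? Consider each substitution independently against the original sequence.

Codon 1 (CCA, Pro): 3 synonymous substitutions.
Codon 2 (AAA, Lys): 1 synonymous substitution.
Codon 3 (GTC, Val): 3 synonymous substitutions.
Codon 4 (GTT, Val): 3 synonymous substitutions.
Total: 3 + 1 + 3 + 3 = 10.

10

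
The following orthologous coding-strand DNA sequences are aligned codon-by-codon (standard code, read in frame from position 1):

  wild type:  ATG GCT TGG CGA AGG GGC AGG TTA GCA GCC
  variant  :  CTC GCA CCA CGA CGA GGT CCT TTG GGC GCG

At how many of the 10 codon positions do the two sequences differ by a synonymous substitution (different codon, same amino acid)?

Codon 1: ATG Met / CTC Leu — nonsynonymous.
Codon 2: GCT Ala / GCA Ala — synonymous.
Codon 3: TGG Trp / CCA Pro — nonsynonymous.
Codon 4: CGA Arg / CGA Arg — identical.
Codon 5: AGG Arg / CGA Arg — synonymous.
Codon 6: GGC Gly / GGT Gly — synonymous.
Codon 7: AGG Arg / CCT Pro — nonsynonymous.
Codon 8: TTA Leu / TTG Leu — synonymous.
Codon 9: GCA Ala / GGC Gly — nonsynonymous.
Codon 10: GCC Ala / GCG Ala — synonymous.
Synonymous differences: 5.

5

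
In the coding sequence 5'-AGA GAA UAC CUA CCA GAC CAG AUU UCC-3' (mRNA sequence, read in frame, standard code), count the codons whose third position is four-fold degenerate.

Codon 1 AGA (Arg): third position 2-fold.
Codon 2 GAA (Glu): third position 2-fold.
Codon 3 UAC (Tyr): third position 2-fold.
Codon 4 CUA (Leu): third position 4-fold.
Codon 5 CCA (Pro): third position 4-fold.
Codon 6 GAC (Asp): third position 2-fold.
Codon 7 CAG (Gln): third position 2-fold.
Codon 8 AUU (Ile): third position 3-fold.
Codon 9 UCC (Ser): third position 4-fold.
Four-fold degenerate third positions: 3.

3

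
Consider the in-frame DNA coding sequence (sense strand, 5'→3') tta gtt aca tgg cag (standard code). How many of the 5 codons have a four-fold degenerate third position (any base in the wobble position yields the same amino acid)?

2

Codon 1 TTA (Leu): third position 2-fold.
Codon 2 GTT (Val): third position 4-fold.
Codon 3 ACA (Thr): third position 4-fold.
Codon 4 TGG (Trp): third position 1-fold.
Codon 5 CAG (Gln): third position 2-fold.
Four-fold degenerate third positions: 2.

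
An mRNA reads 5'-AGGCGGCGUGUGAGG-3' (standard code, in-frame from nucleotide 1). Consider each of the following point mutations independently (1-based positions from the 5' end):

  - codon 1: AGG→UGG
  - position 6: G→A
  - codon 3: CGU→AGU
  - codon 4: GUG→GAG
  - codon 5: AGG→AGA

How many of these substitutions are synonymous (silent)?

2

Codon 1: AGG (Arg) → UGG (Trp) — missense.
Codon 2: CGG (Arg) → CGA (Arg) — synonymous.
Codon 3: CGU (Arg) → AGU (Ser) — missense.
Codon 4: GUG (Val) → GAG (Glu) — missense.
Codon 5: AGG (Arg) → AGA (Arg) — synonymous.
Synonymous: 2 of 5.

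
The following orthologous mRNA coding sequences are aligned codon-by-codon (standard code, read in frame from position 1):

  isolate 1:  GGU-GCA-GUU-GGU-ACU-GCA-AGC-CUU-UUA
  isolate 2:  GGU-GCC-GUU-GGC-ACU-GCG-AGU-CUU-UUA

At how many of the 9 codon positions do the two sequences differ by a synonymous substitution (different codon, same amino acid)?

4

Codon 1: GGU Gly / GGU Gly — identical.
Codon 2: GCA Ala / GCC Ala — synonymous.
Codon 3: GUU Val / GUU Val — identical.
Codon 4: GGU Gly / GGC Gly — synonymous.
Codon 5: ACU Thr / ACU Thr — identical.
Codon 6: GCA Ala / GCG Ala — synonymous.
Codon 7: AGC Ser / AGU Ser — synonymous.
Codon 8: CUU Leu / CUU Leu — identical.
Codon 9: UUA Leu / UUA Leu — identical.
Synonymous differences: 4.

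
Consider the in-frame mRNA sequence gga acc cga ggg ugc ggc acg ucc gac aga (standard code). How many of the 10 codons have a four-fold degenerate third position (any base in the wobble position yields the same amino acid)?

7

Codon 1 GGA (Gly): third position 4-fold.
Codon 2 ACC (Thr): third position 4-fold.
Codon 3 CGA (Arg): third position 4-fold.
Codon 4 GGG (Gly): third position 4-fold.
Codon 5 UGC (Cys): third position 2-fold.
Codon 6 GGC (Gly): third position 4-fold.
Codon 7 ACG (Thr): third position 4-fold.
Codon 8 UCC (Ser): third position 4-fold.
Codon 9 GAC (Asp): third position 2-fold.
Codon 10 AGA (Arg): third position 2-fold.
Four-fold degenerate third positions: 7.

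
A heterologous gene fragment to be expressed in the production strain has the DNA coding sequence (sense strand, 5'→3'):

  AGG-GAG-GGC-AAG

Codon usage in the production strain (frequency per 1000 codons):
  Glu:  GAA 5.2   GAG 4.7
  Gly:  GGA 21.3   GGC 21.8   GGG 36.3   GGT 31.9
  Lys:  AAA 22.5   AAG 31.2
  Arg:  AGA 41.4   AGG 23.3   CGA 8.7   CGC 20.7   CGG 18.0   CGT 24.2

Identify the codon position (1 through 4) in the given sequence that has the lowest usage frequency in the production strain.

2

Codon 1 AGG (Arg): 23.3 per 1000.
Codon 2 GAG (Glu): 4.7 per 1000.
Codon 3 GGC (Gly): 21.8 per 1000.
Codon 4 AAG (Lys): 31.2 per 1000.
Lowest frequency is 4.7 at codon 2.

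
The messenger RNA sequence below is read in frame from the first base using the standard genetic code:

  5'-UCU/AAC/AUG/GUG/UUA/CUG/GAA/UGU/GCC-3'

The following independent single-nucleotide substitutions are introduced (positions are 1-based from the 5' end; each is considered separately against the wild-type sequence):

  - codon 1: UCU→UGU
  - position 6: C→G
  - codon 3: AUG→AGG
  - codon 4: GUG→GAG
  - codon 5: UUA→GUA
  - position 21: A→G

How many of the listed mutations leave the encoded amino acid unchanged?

Codon 1: UCU (Ser) → UGU (Cys) — missense.
Codon 2: AAC (Asn) → AAG (Lys) — missense.
Codon 3: AUG (Met) → AGG (Arg) — missense.
Codon 4: GUG (Val) → GAG (Glu) — missense.
Codon 5: UUA (Leu) → GUA (Val) — missense.
Codon 7: GAA (Glu) → GAG (Glu) — synonymous.
Synonymous: 1 of 6.

1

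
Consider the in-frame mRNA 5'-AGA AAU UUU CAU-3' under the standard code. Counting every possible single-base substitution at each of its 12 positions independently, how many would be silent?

5

Codon 1 (AGA, Arg): 2 synonymous substitutions.
Codon 2 (AAU, Asn): 1 synonymous substitution.
Codon 3 (UUU, Phe): 1 synonymous substitution.
Codon 4 (CAU, His): 1 synonymous substitution.
Total: 2 + 1 + 1 + 1 = 5.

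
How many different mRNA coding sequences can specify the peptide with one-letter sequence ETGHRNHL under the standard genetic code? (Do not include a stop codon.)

9216

Glu: 2 codons.
Thr: 4 codons.
Gly: 4 codons.
His: 2 codons.
Arg: 6 codons.
Asn: 2 codons.
His: 2 codons.
Leu: 6 codons.
2 × 4 × 4 × 2 × 6 × 2 × 2 × 6 = 9216.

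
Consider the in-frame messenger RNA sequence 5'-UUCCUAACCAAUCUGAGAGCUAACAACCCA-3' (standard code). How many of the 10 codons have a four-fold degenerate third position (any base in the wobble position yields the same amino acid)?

Codon 1 UUC (Phe): third position 2-fold.
Codon 2 CUA (Leu): third position 4-fold.
Codon 3 ACC (Thr): third position 4-fold.
Codon 4 AAU (Asn): third position 2-fold.
Codon 5 CUG (Leu): third position 4-fold.
Codon 6 AGA (Arg): third position 2-fold.
Codon 7 GCU (Ala): third position 4-fold.
Codon 8 AAC (Asn): third position 2-fold.
Codon 9 AAC (Asn): third position 2-fold.
Codon 10 CCA (Pro): third position 4-fold.
Four-fold degenerate third positions: 5.

5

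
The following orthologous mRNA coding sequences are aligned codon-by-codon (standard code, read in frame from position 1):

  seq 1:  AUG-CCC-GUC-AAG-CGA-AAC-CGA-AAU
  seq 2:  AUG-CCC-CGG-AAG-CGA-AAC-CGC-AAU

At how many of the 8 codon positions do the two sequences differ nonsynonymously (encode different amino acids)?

1

Codon 1: AUG Met / AUG Met — identical.
Codon 2: CCC Pro / CCC Pro — identical.
Codon 3: GUC Val / CGG Arg — nonsynonymous.
Codon 4: AAG Lys / AAG Lys — identical.
Codon 5: CGA Arg / CGA Arg — identical.
Codon 6: AAC Asn / AAC Asn — identical.
Codon 7: CGA Arg / CGC Arg — synonymous.
Codon 8: AAU Asn / AAU Asn — identical.
Nonsynonymous differences: 1.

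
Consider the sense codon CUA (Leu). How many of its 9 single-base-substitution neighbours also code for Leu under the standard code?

4

Position 1: UUA → 1 synonymous.
Position 2: none → 0 synonymous.
Position 3: CUU, CUC, CUG → 3 synonymous.
Total: 1 + 0 + 3 = 4.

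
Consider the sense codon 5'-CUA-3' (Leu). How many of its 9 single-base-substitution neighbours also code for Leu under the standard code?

Position 1: UUA → 1 synonymous.
Position 2: none → 0 synonymous.
Position 3: CUU, CUC, CUG → 3 synonymous.
Total: 1 + 0 + 3 = 4.

4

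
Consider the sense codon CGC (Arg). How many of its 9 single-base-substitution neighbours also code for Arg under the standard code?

3

Position 1: none → 0 synonymous.
Position 2: none → 0 synonymous.
Position 3: CGT, CGA, CGG → 3 synonymous.
Total: 0 + 0 + 3 = 3.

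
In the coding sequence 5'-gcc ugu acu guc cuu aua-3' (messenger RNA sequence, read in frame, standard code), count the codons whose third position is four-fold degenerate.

4

Codon 1 GCC (Ala): third position 4-fold.
Codon 2 UGU (Cys): third position 2-fold.
Codon 3 ACU (Thr): third position 4-fold.
Codon 4 GUC (Val): third position 4-fold.
Codon 5 CUU (Leu): third position 4-fold.
Codon 6 AUA (Ile): third position 3-fold.
Four-fold degenerate third positions: 4.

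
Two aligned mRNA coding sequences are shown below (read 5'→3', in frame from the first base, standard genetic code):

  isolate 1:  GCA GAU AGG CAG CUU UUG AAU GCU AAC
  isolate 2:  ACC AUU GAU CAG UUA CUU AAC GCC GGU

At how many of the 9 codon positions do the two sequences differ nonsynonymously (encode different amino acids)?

4

Codon 1: GCA Ala / ACC Thr — nonsynonymous.
Codon 2: GAU Asp / AUU Ile — nonsynonymous.
Codon 3: AGG Arg / GAU Asp — nonsynonymous.
Codon 4: CAG Gln / CAG Gln — identical.
Codon 5: CUU Leu / UUA Leu — synonymous.
Codon 6: UUG Leu / CUU Leu — synonymous.
Codon 7: AAU Asn / AAC Asn — synonymous.
Codon 8: GCU Ala / GCC Ala — synonymous.
Codon 9: AAC Asn / GGU Gly — nonsynonymous.
Nonsynonymous differences: 4.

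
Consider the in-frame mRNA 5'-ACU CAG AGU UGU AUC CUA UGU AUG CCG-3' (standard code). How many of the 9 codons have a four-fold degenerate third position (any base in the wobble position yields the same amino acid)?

Codon 1 ACU (Thr): third position 4-fold.
Codon 2 CAG (Gln): third position 2-fold.
Codon 3 AGU (Ser): third position 2-fold.
Codon 4 UGU (Cys): third position 2-fold.
Codon 5 AUC (Ile): third position 3-fold.
Codon 6 CUA (Leu): third position 4-fold.
Codon 7 UGU (Cys): third position 2-fold.
Codon 8 AUG (Met): third position 1-fold.
Codon 9 CCG (Pro): third position 4-fold.
Four-fold degenerate third positions: 3.

3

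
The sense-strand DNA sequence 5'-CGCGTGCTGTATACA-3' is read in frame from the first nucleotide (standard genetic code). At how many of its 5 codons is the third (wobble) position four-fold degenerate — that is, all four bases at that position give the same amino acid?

Codon 1 CGC (Arg): third position 4-fold.
Codon 2 GTG (Val): third position 4-fold.
Codon 3 CTG (Leu): third position 4-fold.
Codon 4 TAT (Tyr): third position 2-fold.
Codon 5 ACA (Thr): third position 4-fold.
Four-fold degenerate third positions: 4.

4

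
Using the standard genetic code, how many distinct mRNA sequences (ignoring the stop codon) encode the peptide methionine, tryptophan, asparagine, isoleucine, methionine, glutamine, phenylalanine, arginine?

Met: 1 codon.
Trp: 1 codon.
Asn: 2 codons.
Ile: 3 codons.
Met: 1 codon.
Gln: 2 codons.
Phe: 2 codons.
Arg: 6 codons.
1 × 1 × 2 × 3 × 1 × 2 × 2 × 6 = 144.

144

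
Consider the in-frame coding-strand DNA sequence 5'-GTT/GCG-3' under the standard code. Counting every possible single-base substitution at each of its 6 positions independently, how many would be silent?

6

Codon 1 (GTT, Val): 3 synonymous substitutions.
Codon 2 (GCG, Ala): 3 synonymous substitutions.
Total: 3 + 3 = 6.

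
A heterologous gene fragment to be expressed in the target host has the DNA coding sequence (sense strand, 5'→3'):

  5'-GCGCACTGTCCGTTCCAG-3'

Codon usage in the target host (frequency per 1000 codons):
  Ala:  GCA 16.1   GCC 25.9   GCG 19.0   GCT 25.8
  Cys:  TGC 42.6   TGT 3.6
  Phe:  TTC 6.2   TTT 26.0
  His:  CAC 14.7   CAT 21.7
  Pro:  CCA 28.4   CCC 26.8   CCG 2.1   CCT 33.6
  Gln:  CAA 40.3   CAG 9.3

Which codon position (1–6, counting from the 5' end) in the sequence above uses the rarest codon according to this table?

Codon 1 GCG (Ala): 19.0 per 1000.
Codon 2 CAC (His): 14.7 per 1000.
Codon 3 TGT (Cys): 3.6 per 1000.
Codon 4 CCG (Pro): 2.1 per 1000.
Codon 5 TTC (Phe): 6.2 per 1000.
Codon 6 CAG (Gln): 9.3 per 1000.
Lowest frequency is 2.1 at codon 4.

4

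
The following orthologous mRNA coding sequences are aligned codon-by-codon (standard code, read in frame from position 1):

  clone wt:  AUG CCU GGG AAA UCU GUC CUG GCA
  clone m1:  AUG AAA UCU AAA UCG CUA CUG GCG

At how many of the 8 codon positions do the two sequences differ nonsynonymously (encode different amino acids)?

3

Codon 1: AUG Met / AUG Met — identical.
Codon 2: CCU Pro / AAA Lys — nonsynonymous.
Codon 3: GGG Gly / UCU Ser — nonsynonymous.
Codon 4: AAA Lys / AAA Lys — identical.
Codon 5: UCU Ser / UCG Ser — synonymous.
Codon 6: GUC Val / CUA Leu — nonsynonymous.
Codon 7: CUG Leu / CUG Leu — identical.
Codon 8: GCA Ala / GCG Ala — synonymous.
Nonsynonymous differences: 3.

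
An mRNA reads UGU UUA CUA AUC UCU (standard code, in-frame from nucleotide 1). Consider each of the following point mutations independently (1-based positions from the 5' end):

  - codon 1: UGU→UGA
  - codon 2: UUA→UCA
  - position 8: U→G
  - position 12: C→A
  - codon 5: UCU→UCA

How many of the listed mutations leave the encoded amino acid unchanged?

2

Codon 1: UGU (Cys) → UGA (Stop) — nonsense.
Codon 2: UUA (Leu) → UCA (Ser) — missense.
Codon 3: CUA (Leu) → CGA (Arg) — missense.
Codon 4: AUC (Ile) → AUA (Ile) — synonymous.
Codon 5: UCU (Ser) → UCA (Ser) — synonymous.
Synonymous: 2 of 5.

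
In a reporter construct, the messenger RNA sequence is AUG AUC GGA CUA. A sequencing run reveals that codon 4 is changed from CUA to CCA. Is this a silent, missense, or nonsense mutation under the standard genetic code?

Position 11 falls in codon 4: CUA → Leu.
After the substitution the codon is CCA → Pro.
Leu ≠ Pro, so this is a missense mutation.

missense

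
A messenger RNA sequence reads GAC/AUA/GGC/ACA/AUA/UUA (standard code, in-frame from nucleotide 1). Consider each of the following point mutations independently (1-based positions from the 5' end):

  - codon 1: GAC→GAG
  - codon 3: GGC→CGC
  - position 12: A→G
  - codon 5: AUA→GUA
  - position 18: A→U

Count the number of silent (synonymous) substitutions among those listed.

Codon 1: GAC (Asp) → GAG (Glu) — missense.
Codon 3: GGC (Gly) → CGC (Arg) — missense.
Codon 4: ACA (Thr) → ACG (Thr) — synonymous.
Codon 5: AUA (Ile) → GUA (Val) — missense.
Codon 6: UUA (Leu) → UUU (Phe) — missense.
Synonymous: 1 of 5.

1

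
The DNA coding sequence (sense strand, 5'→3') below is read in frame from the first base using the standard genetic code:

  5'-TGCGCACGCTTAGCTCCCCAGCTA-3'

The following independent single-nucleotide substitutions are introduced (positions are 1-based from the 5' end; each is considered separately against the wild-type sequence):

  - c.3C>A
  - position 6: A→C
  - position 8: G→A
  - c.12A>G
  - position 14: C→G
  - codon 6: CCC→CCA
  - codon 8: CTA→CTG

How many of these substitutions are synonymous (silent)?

Codon 1: TGC (Cys) → TGA (Stop) — nonsense.
Codon 2: GCA (Ala) → GCC (Ala) — synonymous.
Codon 3: CGC (Arg) → CAC (His) — missense.
Codon 4: TTA (Leu) → TTG (Leu) — synonymous.
Codon 5: GCT (Ala) → GGT (Gly) — missense.
Codon 6: CCC (Pro) → CCA (Pro) — synonymous.
Codon 8: CTA (Leu) → CTG (Leu) — synonymous.
Synonymous: 4 of 7.

4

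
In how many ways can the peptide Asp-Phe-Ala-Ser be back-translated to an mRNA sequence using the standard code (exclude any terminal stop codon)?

96

Asp: 2 codons.
Phe: 2 codons.
Ala: 4 codons.
Ser: 6 codons.
2 × 2 × 4 × 6 = 96.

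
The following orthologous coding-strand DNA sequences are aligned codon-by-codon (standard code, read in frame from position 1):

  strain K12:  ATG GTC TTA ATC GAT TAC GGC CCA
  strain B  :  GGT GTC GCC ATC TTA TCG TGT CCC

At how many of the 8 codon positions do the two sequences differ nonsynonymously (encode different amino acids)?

Codon 1: ATG Met / GGT Gly — nonsynonymous.
Codon 2: GTC Val / GTC Val — identical.
Codon 3: TTA Leu / GCC Ala — nonsynonymous.
Codon 4: ATC Ile / ATC Ile — identical.
Codon 5: GAT Asp / TTA Leu — nonsynonymous.
Codon 6: TAC Tyr / TCG Ser — nonsynonymous.
Codon 7: GGC Gly / TGT Cys — nonsynonymous.
Codon 8: CCA Pro / CCC Pro — synonymous.
Nonsynonymous differences: 5.

5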